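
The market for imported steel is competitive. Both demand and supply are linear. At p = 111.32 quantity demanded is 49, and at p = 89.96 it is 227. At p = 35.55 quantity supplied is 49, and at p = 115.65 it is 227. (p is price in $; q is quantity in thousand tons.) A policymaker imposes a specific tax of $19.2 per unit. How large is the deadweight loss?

Demand slope = (89.96 − 111.32)/(227 − 49) = −0.12, so p = 117.2 − 0.12q.
Supply slope = (115.65 − 35.55)/(227 − 49) = 0.45, so p = 13.5 + 0.45q.
Competitive equilibrium: 117.2 − 0.12q = 13.5 + 0.45q → q* = 181.9298, p* = 95.3684.
With the tax, the buyer price exceeds the seller price by 19.2: (117.2 − 0.12q) − (13.5 + 0.45q) = 19.2 → q' = 148.2456.
Δq = 181.9298 − 148.2456 = 33.6842; the wedge equals the tax, 19.2.
The triangle = ½ × 33.6842 × 19.2 = $323.37 thousand.

$323.37 thousand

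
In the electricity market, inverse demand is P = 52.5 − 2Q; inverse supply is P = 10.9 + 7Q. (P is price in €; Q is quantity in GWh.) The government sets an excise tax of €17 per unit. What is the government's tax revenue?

€46.47

Competitive equilibrium: 52.5 − 2Q = 10.9 + 7Q → Q* = 4.6222, P* = 43.2556.
With the tax, the buyer price exceeds the seller price by 17: (52.5 − 2Q) − (10.9 + 7Q) = 17 → Q' = 2.7333.
Tax revenue = 17 × 2.7333 = €46.47.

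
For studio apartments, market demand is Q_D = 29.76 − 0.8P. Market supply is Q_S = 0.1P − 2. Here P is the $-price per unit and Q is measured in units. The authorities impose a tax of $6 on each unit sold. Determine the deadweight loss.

$1.60

In inverse form: demand P = 37.2 − 1.25Q, supply P = 20 + 10Q.
Competitive equilibrium: 37.2 − 1.25Q = 20 + 10Q → Q* = 1.5289, P* = 35.2889.
With the tax, the buyer price exceeds the seller price by 6: (37.2 − 1.25Q) − (20 + 10Q) = 6 → Q' = 0.9956.
ΔQ = 1.5289 − 0.9956 = 0.5333; the wedge equals the tax, 6.
Deadweight loss = ½ × 0.5333 × 6 = $1.60.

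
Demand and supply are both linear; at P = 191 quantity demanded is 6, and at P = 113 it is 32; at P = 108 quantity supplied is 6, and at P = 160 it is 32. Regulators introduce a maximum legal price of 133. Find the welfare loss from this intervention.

Demand slope = (113 − 191)/(32 − 6) = −3, so P = 209 − 3Q.
Supply slope = (160 − 108)/(32 − 6) = 2, so P = 96 + 2Q.
Competitive equilibrium: 209 − 3Q = 96 + 2Q → Q* = 22.6, P* = 141.2.
At the ceiling P = 133, quantity supplied = (133 − 96)/2 = 18.5.
Willingness to pay at Q' = 18.5: 209 − 3·18.5 = 153.5.
ΔQ = 22.6 − 18.5 = 4.1; wedge = 153.5 − 133 = 20.5.
Welfare loss = ½ × 4.1 × 20.5 = 42.025.

42.025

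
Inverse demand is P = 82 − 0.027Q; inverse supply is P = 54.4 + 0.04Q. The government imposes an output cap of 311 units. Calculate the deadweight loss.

341.33

Competitive equilibrium: 82 − 0.027Q = 54.4 + 0.04Q → Q* = 411.9403, P* = 70.8776.
At Q = 311: demand price = 82 − 0.027·311 = 73.603; supply price = 54.4 + 0.04·311 = 66.84.
ΔQ = 411.9403 − 311 = 100.9403; wedge = 73.603 − 66.84 = 6.763.
The triangle = ½ × 100.9403 × 6.763 = 341.33.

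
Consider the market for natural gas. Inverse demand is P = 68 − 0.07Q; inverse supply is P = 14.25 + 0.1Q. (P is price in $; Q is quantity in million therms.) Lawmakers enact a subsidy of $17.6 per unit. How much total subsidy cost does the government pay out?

Competitive equilibrium: 68 − 0.07Q = 14.25 + 0.1Q → Q* = 316.1765, P* = 45.8676.
The subsidy lowers effective supply by 17.6: P = 0.1Q − 3.35.
New quantity: 68 − 0.07Q = 0.1Q − 3.35 → Q' = 419.7059.
Total subsidy cost = 17.6 × 419.7059 = $7386.82 million.

$7386.82 million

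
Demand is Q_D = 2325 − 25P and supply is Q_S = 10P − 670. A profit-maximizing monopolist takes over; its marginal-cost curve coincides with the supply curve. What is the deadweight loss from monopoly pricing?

119.22

In inverse form: demand P = 93 − 0.04Q, supply P = 67 + 0.1Q.
Competitive equilibrium: 93 − 0.04Q = 67 + 0.1Q → Q* = 185.7143, P* = 85.5714.
Marginal revenue: MR = 93 − 0.08Q. Set MR = MC: 93 − 0.08Q = 67 + 0.1Q → Q_m = 144.4444.
Price P_m = 93 − 0.04·144.4444 = 87.2222; MC(Q_m) = 67 + 0.1·144.4444 = 81.4444.
Competitive Q* = 185.7143, so ΔQ = 41.2699; wedge = 87.2222 − 81.4444 = 5.7778.
Deadweight loss = ½ × 41.2699 × 5.7778 = 119.22.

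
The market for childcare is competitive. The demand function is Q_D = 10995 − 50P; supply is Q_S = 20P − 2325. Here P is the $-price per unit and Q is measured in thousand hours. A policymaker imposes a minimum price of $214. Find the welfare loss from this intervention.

In inverse form: demand P = 219.9 − 0.02Q, supply P = 116.25 + 0.05Q.
Competitive equilibrium: 219.9 − 0.02Q = 116.25 + 0.05Q → Q* = 1480.7143, P* = 190.2857.
At the floor P = 214, quantity demanded = (219.9 − 214)/0.02 = 295.
Sellers' marginal cost at Q' = 295: 116.25 + 0.05·295 = 131.
ΔQ = 1480.7143 − 295 = 1185.7143; wedge = 214 − 131 = 83.
Welfare loss = ½ × 1185.7143 × 83 = $49207.14 thousand.

$49207.14 thousand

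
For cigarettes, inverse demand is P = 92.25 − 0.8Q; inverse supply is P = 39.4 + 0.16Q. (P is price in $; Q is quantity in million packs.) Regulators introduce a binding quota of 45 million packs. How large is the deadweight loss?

$48.50 million

Competitive equilibrium: 92.25 − 0.8Q = 39.4 + 0.16Q → Q* = 55.0521, P* = 48.2083.
At Q = 45: demand price = 92.25 − 0.8·45 = 56.25; supply price = 39.4 + 0.16·45 = 46.6.
ΔQ = 55.0521 − 45 = 10.0521; wedge = 56.25 − 46.6 = 9.65.
The triangle = ½ × 10.0521 × 9.65 = $48.50 million.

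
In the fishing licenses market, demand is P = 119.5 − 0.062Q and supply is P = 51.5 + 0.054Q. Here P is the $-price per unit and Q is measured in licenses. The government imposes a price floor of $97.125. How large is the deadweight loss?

Competitive equilibrium: 119.5 − 0.062Q = 51.5 + 0.054Q → Q* = 586.2069, P* = 83.1552.
At the floor P = 97.125, quantity demanded = (119.5 − 97.125)/0.062 = 360.8871.
Sellers' marginal cost at Q' = 360.8871: 51.5 + 0.054·360.8871 = 70.9879.
ΔQ = 586.2069 − 360.8871 = 225.3198; wedge = 97.125 − 70.9879 = 26.1371.
The triangle = ½ × 225.3198 × 26.1371 = $2944.60.

$2944.60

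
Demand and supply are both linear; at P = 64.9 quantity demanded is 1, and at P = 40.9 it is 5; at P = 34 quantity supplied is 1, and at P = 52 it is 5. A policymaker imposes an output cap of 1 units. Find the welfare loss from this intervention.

45.47

Demand slope = (40.9 − 64.9)/(5 − 1) = −6, so P = 70.9 − 6Q.
Supply slope = (52 − 34)/(5 − 1) = 4.5, so P = 29.5 + 4.5Q.
Competitive equilibrium: 70.9 − 6Q = 29.5 + 4.5Q → Q* = 3.9429, P* = 47.2429.
At Q = 1: demand price = 70.9 − 6·1 = 64.9; supply price = 29.5 + 4.5·1 = 34.
ΔQ = 3.9429 − 1 = 2.9429; wedge = 64.9 − 34 = 30.9.
Deadweight loss = ½ × 2.9429 × 30.9 = 45.47.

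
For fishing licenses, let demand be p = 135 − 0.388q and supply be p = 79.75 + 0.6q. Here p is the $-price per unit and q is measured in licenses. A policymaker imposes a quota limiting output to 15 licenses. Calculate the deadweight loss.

$827.22

Competitive equilibrium: 135 − 0.388q = 79.75 + 0.6q → q* = 55.9211, p* = 113.3026.
At q = 15: demand price = 135 − 0.388·15 = 129.18; supply price = 79.75 + 0.6·15 = 88.75.
Δq = 55.9211 − 15 = 40.9211; wedge = 129.18 − 88.75 = 40.43.
The triangle = ½ × 40.9211 × 40.43 = $827.22.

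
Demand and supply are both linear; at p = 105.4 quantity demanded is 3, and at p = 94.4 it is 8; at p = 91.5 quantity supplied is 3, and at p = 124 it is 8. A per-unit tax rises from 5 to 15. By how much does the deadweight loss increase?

Demand slope = (94.4 − 105.4)/(8 − 3) = −2.2, so p = 112 − 2.2q.
Supply slope = (124 − 91.5)/(8 − 3) = 6.5, so p = 72 + 6.5q.
Competitive equilibrium: 112 − 2.2q = 72 + 6.5q → q* = 4.5977, p* = 101.8851.
For a per-unit tax t: Δq = t/8.7, so DWL = ½·t·(t/8.7) = t²/17.4.
At t = 5: DWL = 1.437. At t = 15: DWL = 12.931.
Increase = 12.931 − 1.437 = 11.49.

11.49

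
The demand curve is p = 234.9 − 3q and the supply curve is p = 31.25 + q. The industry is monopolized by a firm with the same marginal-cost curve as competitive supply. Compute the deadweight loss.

Competitive equilibrium: 234.9 − 3q = 31.25 + q → q* = 50.9125, p* = 82.1625.
Marginal revenue: MR = 234.9 − 6q. Set MR = MC: 234.9 − 6q = 31.25 + q → q_m = 29.0929.
Price p_m = 234.9 − 3·29.0929 = 147.6213; MC(q_m) = 31.25 + 1·29.0929 = 60.3429.
Competitive q* = 50.9125, so Δq = 21.8196; wedge = 147.6213 − 60.3429 = 87.2784.
The triangle = ½ × 21.8196 × 87.2784 = 952.19.

952.19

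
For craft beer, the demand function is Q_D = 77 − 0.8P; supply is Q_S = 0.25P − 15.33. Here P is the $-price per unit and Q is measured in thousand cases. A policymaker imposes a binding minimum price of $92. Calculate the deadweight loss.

$27.78 thousand

In inverse form: demand P = 96.25 − 1.25Q, supply P = 61.32 + 4Q.
Competitive equilibrium: 96.25 − 1.25Q = 61.32 + 4Q → Q* = 6.6533, P* = 87.9333.
At the floor P = 92, quantity demanded = (96.25 − 92)/1.25 = 3.4.
Sellers' marginal cost at Q' = 3.4: 61.32 + 4·3.4 = 74.92.
ΔQ = 6.6533 − 3.4 = 3.2533; wedge = 92 − 74.92 = 17.08.
The triangle = ½ × 3.2533 × 17.08 = $27.78 thousand.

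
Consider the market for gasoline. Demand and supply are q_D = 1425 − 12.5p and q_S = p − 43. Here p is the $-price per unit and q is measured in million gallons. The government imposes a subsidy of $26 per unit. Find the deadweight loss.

$312.96 million

In inverse form: demand p = 114 − 0.08q, supply p = 43 + q.
Competitive equilibrium: 114 − 0.08q = 43 + q → q* = 65.7407, p* = 108.7407.
The subsidy lowers effective supply by 26: p = 17 + q.
New quantity: 114 − 0.08q = 17 + q → q' = 89.8148.
Overproduction Δq = 89.8148 − 65.7407 = 24.0741; wedge = subsidy = 26.
DWL = ½ × 24.0741 × 26 = $312.96 million.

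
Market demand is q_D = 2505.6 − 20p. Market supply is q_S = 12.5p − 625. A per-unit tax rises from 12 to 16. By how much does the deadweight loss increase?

430.77

In inverse form: demand p = 125.28 − 0.05q, supply p = 50 + 0.08q.
Competitive equilibrium: 125.28 − 0.05q = 50 + 0.08q → q* = 579.0769, p* = 96.3262.
For a per-unit tax t: Δq = t/0.13, so DWL = ½·t·(t/0.13) = t²/0.26.
At t = 12: DWL = 553.846. At t = 16: DWL = 984.615.
Increase = 984.615 − 553.846 = 430.77.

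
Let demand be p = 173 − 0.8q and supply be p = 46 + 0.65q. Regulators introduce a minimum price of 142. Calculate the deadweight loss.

1729.11

Competitive equilibrium: 173 − 0.8q = 46 + 0.65q → q* = 87.5862, p* = 102.931.
At the floor p = 142, quantity demanded = (173 − 142)/0.8 = 38.75.
Sellers' marginal cost at q' = 38.75: 46 + 0.65·38.75 = 71.1875.
Δq = 87.5862 − 38.75 = 48.8362; wedge = 142 − 71.1875 = 70.8125.
Deadweight loss = ½ × 48.8362 × 70.8125 = 1729.11.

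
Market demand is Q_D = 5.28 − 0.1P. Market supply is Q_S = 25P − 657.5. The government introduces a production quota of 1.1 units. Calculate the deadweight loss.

In inverse form: demand P = 52.8 − 10Q, supply P = 26.3 + 0.04Q.
Competitive equilibrium: 52.8 − 10Q = 26.3 + 0.04Q → Q* = 2.6394, P* = 26.4056.
At Q = 1.1: demand price = 52.8 − 10·1.1 = 41.8; supply price = 26.3 + 0.04·1.1 = 26.344.
ΔQ = 2.6394 − 1.1 = 1.5394; wedge = 41.8 − 26.344 = 15.456.
Deadweight loss = ½ × 1.5394 × 15.456 = 11.90.

11.90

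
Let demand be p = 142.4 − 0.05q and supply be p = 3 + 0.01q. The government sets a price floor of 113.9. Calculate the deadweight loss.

92225.33

Competitive equilibrium: 142.4 − 0.05q = 3 + 0.01q → q* = 2323.3333, p* = 26.2333.
At the floor p = 113.9, quantity demanded = (142.4 − 113.9)/0.05 = 570.
Sellers' marginal cost at q' = 570: 3 + 0.01·570 = 8.7.
Δq = 2323.3333 − 570 = 1753.3333; wedge = 113.9 − 8.7 = 105.2.
Welfare loss = ½ × 1753.3333 × 105.2 = 92225.33.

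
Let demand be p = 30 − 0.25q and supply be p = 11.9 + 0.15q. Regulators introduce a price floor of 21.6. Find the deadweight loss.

27.14

Competitive equilibrium: 30 − 0.25q = 11.9 + 0.15q → q* = 45.25, p* = 18.6875.
At the floor p = 21.6, quantity demanded = (30 − 21.6)/0.25 = 33.6.
Sellers' marginal cost at q' = 33.6: 11.9 + 0.15·33.6 = 16.94.
Δq = 45.25 − 33.6 = 11.65; wedge = 21.6 − 16.94 = 4.66.
DWL = ½ × 11.65 × 4.66 = 27.14.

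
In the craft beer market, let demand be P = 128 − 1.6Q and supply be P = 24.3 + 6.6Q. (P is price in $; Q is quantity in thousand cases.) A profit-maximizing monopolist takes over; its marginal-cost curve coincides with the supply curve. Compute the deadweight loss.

Competitive equilibrium: 128 − 1.6Q = 24.3 + 6.6Q → Q* = 12.6463, P* = 107.7659.
Marginal revenue: MR = 128 − 3.2Q. Set MR = MC: 128 − 3.2Q = 24.3 + 6.6Q → Q_m = 10.5816.
Price P_m = 128 − 1.6·10.5816 = 111.0694; MC(Q_m) = 24.3 + 6.6·10.5816 = 94.1386.
Competitive Q* = 12.6463, so ΔQ = 2.0647; wedge = 111.0694 − 94.1386 = 16.9308.
Welfare loss = ½ × 2.0647 × 16.9308 = $17.48 thousand.

$17.48 thousand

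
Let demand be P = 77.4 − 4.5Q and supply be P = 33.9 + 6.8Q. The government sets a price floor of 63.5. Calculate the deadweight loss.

3.27

Competitive equilibrium: 77.4 − 4.5Q = 33.9 + 6.8Q → Q* = 3.8496, P* = 60.077.
At the floor P = 63.5, quantity demanded = (77.4 − 63.5)/4.5 = 3.0889.
Sellers' marginal cost at Q' = 3.0889: 33.9 + 6.8·3.0889 = 54.9045.
ΔQ = 3.8496 − 3.0889 = 0.7607; wedge = 63.5 − 54.9045 = 8.5955.
Deadweight loss = ½ × 0.7607 × 8.5955 = 3.27.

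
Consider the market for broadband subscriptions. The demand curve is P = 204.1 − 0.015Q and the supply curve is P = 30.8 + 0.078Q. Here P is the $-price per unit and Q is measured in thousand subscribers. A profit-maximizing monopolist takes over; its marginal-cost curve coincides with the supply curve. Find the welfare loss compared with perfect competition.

Competitive equilibrium: 204.1 − 0.015Q = 30.8 + 0.078Q → Q* = 1863.44086, P* = 176.14839.
Marginal revenue: MR = 204.1 − 0.03Q. Set MR = MC: 204.1 − 0.03Q = 30.8 + 0.078Q → Q_m = 1604.62963.
Price P_m = 204.1 − 0.015·1604.62963 = 180.03056; MC(Q_m) = 30.8 + 0.078·1604.62963 = 155.96111.
Competitive Q* = 1863.44086, so ΔQ = 258.81123; wedge = 180.03056 − 155.96111 = 24.06945.
DWL = ½ × 258.81123 × 24.06945 = $3114.72 thousand.

$3114.72 thousand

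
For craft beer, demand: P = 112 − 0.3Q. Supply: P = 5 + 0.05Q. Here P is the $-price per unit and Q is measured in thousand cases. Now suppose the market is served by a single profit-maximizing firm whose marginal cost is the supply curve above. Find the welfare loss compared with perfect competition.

$3484.06 thousand

Competitive equilibrium: 112 − 0.3Q = 5 + 0.05Q → Q* = 305.7143, P* = 20.2857.
Marginal revenue: MR = 112 − 0.6Q. Set MR = MC: 112 − 0.6Q = 5 + 0.05Q → Q_m = 164.6154.
Price P_m = 112 − 0.3·164.6154 = 62.6154; MC(Q_m) = 5 + 0.05·164.6154 = 13.2308.
Competitive Q* = 305.7143, so ΔQ = 141.0989; wedge = 62.6154 − 13.2308 = 49.3846.
DWL = ½ × 141.0989 × 49.3846 = $3484.06 thousand.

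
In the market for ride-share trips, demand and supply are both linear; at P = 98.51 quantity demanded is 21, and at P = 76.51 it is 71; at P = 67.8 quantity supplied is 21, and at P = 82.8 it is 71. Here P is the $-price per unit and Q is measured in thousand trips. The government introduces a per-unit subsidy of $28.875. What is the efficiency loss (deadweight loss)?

Demand slope = (76.51 − 98.51)/(71 − 21) = −0.44, so P = 107.75 − 0.44Q.
Supply slope = (82.8 − 67.8)/(71 − 21) = 0.3, so P = 61.5 + 0.3Q.
Competitive equilibrium: 107.75 − 0.44Q = 61.5 + 0.3Q → Q* = 62.5, P* = 80.25.
The subsidy lowers effective supply by 28.875: P = 32.625 + 0.3Q.
New quantity: 107.75 − 0.44Q = 32.625 + 0.3Q → Q' = 101.5203.
Overproduction ΔQ = 101.5203 − 62.5 = 39.0203; wedge = subsidy = 28.875.
The triangle = ½ × 39.0203 × 28.875 = $563.36 thousand.

$563.36 thousand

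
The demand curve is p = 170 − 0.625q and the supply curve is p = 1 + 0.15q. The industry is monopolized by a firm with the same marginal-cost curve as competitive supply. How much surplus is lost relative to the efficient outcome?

3672.36

Competitive equilibrium: 170 − 0.625q = 1 + 0.15q → q* = 218.06452, p* = 33.70968.
Marginal revenue: MR = 170 − 1.25q. Set MR = MC: 170 − 1.25q = 1 + 0.15q → q_m = 120.71429.
Price p_m = 170 − 0.625·120.71429 = 94.55357; MC(q_m) = 1 + 0.15·120.71429 = 19.10714.
Competitive q* = 218.06452, so Δq = 97.35023; wedge = 94.55357 − 19.10714 = 75.44643.
DWL = ½ × 97.35023 × 75.44643 = 3672.36.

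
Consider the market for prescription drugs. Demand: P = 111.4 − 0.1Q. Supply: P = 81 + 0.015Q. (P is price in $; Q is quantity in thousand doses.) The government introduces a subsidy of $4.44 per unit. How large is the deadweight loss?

$85.71 thousand

Competitive equilibrium: 111.4 − 0.1Q = 81 + 0.015Q → Q* = 264.3478, P* = 84.9652.
The subsidy lowers effective supply by 4.44: P = 76.56 + 0.015Q.
New quantity: 111.4 − 0.1Q = 76.56 + 0.015Q → Q' = 302.9565.
Overproduction ΔQ = 302.9565 − 264.3478 = 38.6087; wedge = subsidy = 4.44.
The triangle = ½ × 38.6087 × 4.44 = $85.71 thousand.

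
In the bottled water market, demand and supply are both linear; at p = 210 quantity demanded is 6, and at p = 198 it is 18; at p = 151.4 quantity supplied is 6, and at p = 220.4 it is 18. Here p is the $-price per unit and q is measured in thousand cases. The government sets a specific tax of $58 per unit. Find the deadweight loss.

Demand slope = (198 − 210)/(18 − 6) = −1, so p = 216 − q.
Supply slope = (220.4 − 151.4)/(18 − 6) = 5.75, so p = 116.9 + 5.75q.
Competitive equilibrium: 216 − q = 116.9 + 5.75q → q* = 14.6815, p* = 201.3185.
With the tax, the buyer price exceeds the seller price by 58: (216 − q) − (116.9 + 5.75q) = 58 → q' = 6.0889.
Δq = 14.6815 − 6.0889 = 8.5926; the wedge equals the tax, 58.
The triangle = ½ × 8.5926 × 58 = $249.19 thousand.

$249.19 thousand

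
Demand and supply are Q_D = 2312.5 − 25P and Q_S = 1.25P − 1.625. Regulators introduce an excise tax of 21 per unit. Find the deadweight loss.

262.50

In inverse form: demand P = 92.5 − 0.04Q, supply P = 1.3 + 0.8Q.
Competitive equilibrium: 92.5 − 0.04Q = 1.3 + 0.8Q → Q* = 108.5714, P* = 88.1571.
With the tax, the buyer price exceeds the seller price by 21: (92.5 − 0.04Q) − (1.3 + 0.8Q) = 21 → Q' = 83.5714.
ΔQ = 108.5714 − 83.5714 = 25; the wedge equals the tax, 21.
Deadweight loss = ½ × 25 × 21 = 262.50.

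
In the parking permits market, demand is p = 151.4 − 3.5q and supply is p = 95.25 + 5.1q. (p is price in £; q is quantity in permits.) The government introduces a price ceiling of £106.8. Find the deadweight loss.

Competitive equilibrium: 151.4 − 3.5q = 95.25 + 5.1q → q* = 6.52907, p* = 128.54826.
At the ceiling p = 106.8, quantity supplied = (106.8 − 95.25)/5.1 = 2.26471.
Willingness to pay at q' = 2.26471: 151.4 − 3.5·2.26471 = 143.47352.
Δq = 6.52907 − 2.26471 = 4.26436; wedge = 143.47352 − 106.8 = 36.67352.
Welfare loss = ½ × 4.26436 × 36.67352 = £78.19.

£78.19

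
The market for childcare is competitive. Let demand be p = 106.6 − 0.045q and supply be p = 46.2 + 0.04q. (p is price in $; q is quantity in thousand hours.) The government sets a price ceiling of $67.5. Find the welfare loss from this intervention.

$1347.91 thousand

Competitive equilibrium: 106.6 − 0.045q = 46.2 + 0.04q → q* = 710.5882, p* = 74.6235.
At the ceiling p = 67.5, quantity supplied = (67.5 − 46.2)/0.04 = 532.5.
Willingness to pay at q' = 532.5: 106.6 − 0.045·532.5 = 82.6375.
Δq = 710.5882 − 532.5 = 178.0882; wedge = 82.6375 − 67.5 = 15.1375.
The triangle = ½ × 178.0882 × 15.1375 = $1347.91 thousand.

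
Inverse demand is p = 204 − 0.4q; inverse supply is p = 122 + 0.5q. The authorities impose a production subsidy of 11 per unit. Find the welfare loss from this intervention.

Competitive equilibrium: 204 − 0.4q = 122 + 0.5q → q* = 91.1111, p* = 167.5556.
The subsidy lowers effective supply by 11: p = 111 + 0.5q.
New quantity: 204 − 0.4q = 111 + 0.5q → q' = 103.3333.
Overproduction Δq = 103.3333 − 91.1111 = 12.2222; wedge = subsidy = 11.
The triangle = ½ × 12.2222 × 11 = 67.22.

67.22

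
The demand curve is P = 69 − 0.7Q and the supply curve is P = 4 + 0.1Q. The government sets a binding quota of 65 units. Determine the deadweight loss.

105.625

Competitive equilibrium: 69 − 0.7Q = 4 + 0.1Q → Q* = 81.25, P* = 12.125.
At Q = 65: demand price = 69 − 0.7·65 = 23.5; supply price = 4 + 0.1·65 = 10.5.
ΔQ = 81.25 − 65 = 16.25; wedge = 23.5 − 10.5 = 13.
Welfare loss = ½ × 16.25 × 13 = 105.625.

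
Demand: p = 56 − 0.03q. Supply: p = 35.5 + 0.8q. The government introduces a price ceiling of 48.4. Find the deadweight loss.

Competitive equilibrium: 56 − 0.03q = 35.5 + 0.8q → q* = 24.6988, p* = 55.259.
At the ceiling p = 48.4, quantity supplied = (48.4 − 35.5)/0.8 = 16.125.
Willingness to pay at q' = 16.125: 56 − 0.03·16.125 = 55.5163.
Δq = 24.6988 − 16.125 = 8.5738; wedge = 55.5163 − 48.4 = 7.1163.
The triangle = ½ × 8.5738 × 7.1163 = 30.51.

30.51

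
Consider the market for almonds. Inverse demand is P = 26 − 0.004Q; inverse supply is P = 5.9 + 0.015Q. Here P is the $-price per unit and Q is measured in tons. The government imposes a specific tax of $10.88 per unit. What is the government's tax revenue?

Competitive equilibrium: 26 − 0.004Q = 5.9 + 0.015Q → Q* = 1057.8947, P* = 21.7684.
With the tax, the buyer price exceeds the seller price by 10.88: (26 − 0.004Q) − (5.9 + 0.015Q) = 10.88 → Q' = 485.2632.
Tax revenue = 10.88 × 485.2632 = $5279.66.

$5279.66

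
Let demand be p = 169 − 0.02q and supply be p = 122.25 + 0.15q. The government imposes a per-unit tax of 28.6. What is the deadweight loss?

2405.76

Competitive equilibrium: 169 − 0.02q = 122.25 + 0.15q → q* = 275, p* = 163.5.
With the tax, the buyer price exceeds the seller price by 28.6: (169 − 0.02q) − (122.25 + 0.15q) = 28.6 → q' = 106.7647.
Δq = 275 − 106.7647 = 168.2353; the wedge equals the tax, 28.6.
DWL = ½ × 168.2353 × 28.6 = 2405.76.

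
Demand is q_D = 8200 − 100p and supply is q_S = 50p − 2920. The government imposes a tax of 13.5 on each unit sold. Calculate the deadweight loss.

In inverse form: demand p = 82 − 0.01q, supply p = 58.4 + 0.02q.
Competitive equilibrium: 82 − 0.01q = 58.4 + 0.02q → q* = 786.6667, p* = 74.1333.
With the tax, the buyer price exceeds the seller price by 13.5: (82 − 0.01q) − (58.4 + 0.02q) = 13.5 → q' = 336.6667.
Δq = 786.6667 − 336.6667 = 450; the wedge equals the tax, 13.5.
Welfare loss = ½ × 450 × 13.5 = 3037.50.

3037.50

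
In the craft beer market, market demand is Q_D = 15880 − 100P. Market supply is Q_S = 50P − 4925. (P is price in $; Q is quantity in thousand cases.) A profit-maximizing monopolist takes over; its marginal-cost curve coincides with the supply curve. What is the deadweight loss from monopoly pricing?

In inverse form: demand P = 158.8 − 0.01Q, supply P = 98.5 + 0.02Q.
Competitive equilibrium: 158.8 − 0.01Q = 98.5 + 0.02Q → Q* = 2010, P* = 138.7.
Marginal revenue: MR = 158.8 − 0.02Q. Set MR = MC: 158.8 − 0.02Q = 98.5 + 0.02Q → Q_m = 1507.5.
Price P_m = 158.8 − 0.01·1507.5 = 143.725; MC(Q_m) = 98.5 + 0.02·1507.5 = 128.65.
Competitive Q* = 2010, so ΔQ = 502.5; wedge = 143.725 − 128.65 = 15.075.
Welfare loss = ½ × 502.5 × 15.075 = $3787.59 thousand.

$3787.59 thousand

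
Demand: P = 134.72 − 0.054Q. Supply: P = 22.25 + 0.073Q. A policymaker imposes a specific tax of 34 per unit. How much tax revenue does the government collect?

21007.72

Competitive equilibrium: 134.72 − 0.054Q = 22.25 + 0.073Q → Q* = 885.5906, P* = 86.8981.
With the tax, the buyer price exceeds the seller price by 34: (134.72 − 0.054Q) − (22.25 + 0.073Q) = 34 → Q' = 617.874.
Tax revenue = 34 × 617.874 = 21007.72.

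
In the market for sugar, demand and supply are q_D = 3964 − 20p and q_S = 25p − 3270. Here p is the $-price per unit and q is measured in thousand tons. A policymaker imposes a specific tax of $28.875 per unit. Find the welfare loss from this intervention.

$4632.03 thousand

In inverse form: demand p = 198.2 − 0.05q, supply p = 130.8 + 0.04q.
Competitive equilibrium: 198.2 − 0.05q = 130.8 + 0.04q → q* = 748.8889, p* = 160.7556.
With the tax, the buyer price exceeds the seller price by 28.875: (198.2 − 0.05q) − (130.8 + 0.04q) = 28.875 → q' = 428.0556.
Δq = 748.8889 − 428.0556 = 320.8333; the wedge equals the tax, 28.875.
Deadweight loss = ½ × 320.8333 × 28.875 = $4632.03 thousand.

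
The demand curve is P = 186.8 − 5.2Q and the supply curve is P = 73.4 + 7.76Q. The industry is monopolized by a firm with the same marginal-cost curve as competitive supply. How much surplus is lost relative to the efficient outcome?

40.68

Competitive equilibrium: 186.8 − 5.2Q = 73.4 + 7.76Q → Q* = 8.75, P* = 141.3.
Marginal revenue: MR = 186.8 − 10.4Q. Set MR = MC: 186.8 − 10.4Q = 73.4 + 7.76Q → Q_m = 6.2445.
Price P_m = 186.8 − 5.2·6.2445 = 154.3286; MC(Q_m) = 73.4 + 7.76·6.2445 = 121.8573.
Competitive Q* = 8.75, so ΔQ = 2.5055; wedge = 154.3286 − 121.8573 = 32.4713.
The triangle = ½ × 2.5055 × 32.4713 = 40.68.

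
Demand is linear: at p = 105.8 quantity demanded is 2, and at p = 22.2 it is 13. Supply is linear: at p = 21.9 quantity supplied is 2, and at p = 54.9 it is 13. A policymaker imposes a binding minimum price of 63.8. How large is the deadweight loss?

Demand slope = (22.2 − 105.8)/(13 − 2) = −7.6, so p = 121 − 7.6q.
Supply slope = (54.9 − 21.9)/(13 − 2) = 3, so p = 15.9 + 3q.
Competitive equilibrium: 121 − 7.6q = 15.9 + 3q → q* = 9.9151, p* = 45.6453.
At the floor p = 63.8, quantity demanded = (121 − 63.8)/7.6 = 7.5263.
Sellers' marginal cost at q' = 7.5263: 15.9 + 3·7.5263 = 38.4789.
Δq = 9.9151 − 7.5263 = 2.3888; wedge = 63.8 − 38.4789 = 25.3211.
Welfare loss = ½ × 2.3888 × 25.3211 = 30.24.

30.24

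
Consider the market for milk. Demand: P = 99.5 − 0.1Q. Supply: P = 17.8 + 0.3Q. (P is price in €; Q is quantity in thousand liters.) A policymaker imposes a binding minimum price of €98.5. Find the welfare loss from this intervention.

Competitive equilibrium: 99.5 − 0.1Q = 17.8 + 0.3Q → Q* = 204.25, P* = 79.075.
At the floor P = 98.5, quantity demanded = (99.5 − 98.5)/0.1 = 10.
Sellers' marginal cost at Q' = 10: 17.8 + 0.3·10 = 20.8.
ΔQ = 204.25 − 10 = 194.25; wedge = 98.5 − 20.8 = 77.7.
The triangle = ½ × 194.25 × 77.7 = €7546.61 thousand.

€7546.61 thousand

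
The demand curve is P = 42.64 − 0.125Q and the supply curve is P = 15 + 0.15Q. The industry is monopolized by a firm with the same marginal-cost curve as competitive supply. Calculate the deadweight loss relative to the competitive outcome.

135.65

Competitive equilibrium: 42.64 − 0.125Q = 15 + 0.15Q → Q* = 100.5091, P* = 30.0764.
Marginal revenue: MR = 42.64 − 0.25Q. Set MR = MC: 42.64 − 0.25Q = 15 + 0.15Q → Q_m = 69.1.
Price P_m = 42.64 − 0.125·69.1 = 34.0025; MC(Q_m) = 15 + 0.15·69.1 = 25.365.
Competitive Q* = 100.5091, so ΔQ = 31.4091; wedge = 34.0025 − 25.365 = 8.6375.
Deadweight loss = ½ × 31.4091 × 8.6375 = 135.65.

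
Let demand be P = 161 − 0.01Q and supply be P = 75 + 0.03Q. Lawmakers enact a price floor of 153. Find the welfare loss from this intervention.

Competitive equilibrium: 161 − 0.01Q = 75 + 0.03Q → Q* = 2150, P* = 139.5.
At the floor P = 153, quantity demanded = (161 − 153)/0.01 = 800.
Sellers' marginal cost at Q' = 800: 75 + 0.03·800 = 99.
ΔQ = 2150 − 800 = 1350; wedge = 153 − 99 = 54.
The triangle = ½ × 1350 × 54 = 36450.

36450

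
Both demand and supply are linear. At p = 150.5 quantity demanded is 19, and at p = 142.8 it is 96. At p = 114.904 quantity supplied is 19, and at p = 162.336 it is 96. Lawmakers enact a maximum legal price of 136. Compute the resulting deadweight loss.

Demand slope = (142.8 − 150.5)/(96 − 19) = −0.1, so p = 152.4 − 0.1q.
Supply slope = (162.336 − 114.904)/(96 − 19) = 0.616, so p = 103.2 + 0.616q.
Competitive equilibrium: 152.4 − 0.1q = 103.2 + 0.616q → q* = 68.7151, p* = 145.5285.
At the ceiling p = 136, quantity supplied = (136 − 103.2)/0.616 = 53.2468.
Willingness to pay at q' = 53.2468: 152.4 − 0.1·53.2468 = 147.0753.
Δq = 68.7151 − 53.2468 = 15.4683; wedge = 147.0753 − 136 = 11.0753.
DWL = ½ × 15.4683 × 11.0753 = 85.66.

85.66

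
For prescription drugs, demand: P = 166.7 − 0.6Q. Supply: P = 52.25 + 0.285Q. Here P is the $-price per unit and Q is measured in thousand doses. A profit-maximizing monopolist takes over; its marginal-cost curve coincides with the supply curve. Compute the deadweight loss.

Competitive equilibrium: 166.7 − 0.6Q = 52.25 + 0.285Q → Q* = 129.32203, P* = 89.10678.
Marginal revenue: MR = 166.7 − 1.2Q. Set MR = MC: 166.7 − 1.2Q = 52.25 + 0.285Q → Q_m = 77.07071.
Price P_m = 166.7 − 0.6·77.07071 = 120.45757; MC(Q_m) = 52.25 + 0.285·77.07071 = 74.21515.
Competitive Q* = 129.32203, so ΔQ = 52.25132; wedge = 120.45757 − 74.21515 = 46.24242.
The triangle = ½ × 52.25132 × 46.24242 = $1208.11 thousand.

$1208.11 thousand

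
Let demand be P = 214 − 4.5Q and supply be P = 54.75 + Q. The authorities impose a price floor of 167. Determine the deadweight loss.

Competitive equilibrium: 214 − 4.5Q = 54.75 + Q → Q* = 28.9545, P* = 83.7045.
At the floor P = 167, quantity demanded = (214 − 167)/4.5 = 10.4444.
Sellers' marginal cost at Q' = 10.4444: 54.75 + 1·10.4444 = 65.1944.
ΔQ = 28.9545 − 10.4444 = 18.5101; wedge = 167 − 65.1944 = 101.8056.
Welfare loss = ½ × 18.5101 × 101.8056 = 942.22.

942.22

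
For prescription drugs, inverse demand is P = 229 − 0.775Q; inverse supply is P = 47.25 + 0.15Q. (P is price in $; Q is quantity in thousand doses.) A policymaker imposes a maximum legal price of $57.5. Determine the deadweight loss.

$7595.74 thousand

Competitive equilibrium: 229 − 0.775Q = 47.25 + 0.15Q → Q* = 196.48649, P* = 76.72297.
At the ceiling P = 57.5, quantity supplied = (57.5 − 47.25)/0.15 = 68.33333.
Willingness to pay at Q' = 68.33333: 229 − 0.775·68.33333 = 176.04167.
ΔQ = 196.48649 − 68.33333 = 128.15316; wedge = 176.04167 − 57.5 = 118.54167.
The triangle = ½ × 128.15316 × 118.54167 = $7595.74 thousand.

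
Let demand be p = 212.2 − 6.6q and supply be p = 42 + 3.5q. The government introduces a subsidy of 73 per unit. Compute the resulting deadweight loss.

263.81

Competitive equilibrium: 212.2 − 6.6q = 42 + 3.5q → q* = 16.8515, p* = 100.9802.
The subsidy lowers effective supply by 73: p = 3.5q − 31.
New quantity: 212.2 − 6.6q = 3.5q − 31 → q' = 24.0792.
Overproduction Δq = 24.0792 − 16.8515 = 7.2277; wedge = subsidy = 73.
Deadweight loss = ½ × 7.2277 × 73 = 263.81.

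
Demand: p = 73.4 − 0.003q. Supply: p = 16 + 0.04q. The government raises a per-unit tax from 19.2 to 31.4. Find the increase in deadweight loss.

7178.14

Competitive equilibrium: 73.4 − 0.003q = 16 + 0.04q → q* = 1334.8837, p* = 69.3953.
For a per-unit tax t: Δq = t/0.043, so DWL = ½·t·(t/0.043) = t²/0.086.
At t = 19.2: DWL = 4286.512. At t = 31.4: DWL = 11464.651.
Increase = 11464.651 − 4286.512 = 7178.14.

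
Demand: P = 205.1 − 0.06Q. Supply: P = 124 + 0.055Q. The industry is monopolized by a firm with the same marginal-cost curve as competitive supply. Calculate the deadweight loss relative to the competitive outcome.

3361.56

Competitive equilibrium: 205.1 − 0.06Q = 124 + 0.055Q → Q* = 705.21739, P* = 162.78696.
Marginal revenue: MR = 205.1 − 0.12Q. Set MR = MC: 205.1 − 0.12Q = 124 + 0.055Q → Q_m = 463.42857.
Price P_m = 205.1 − 0.06·463.42857 = 177.29429; MC(Q_m) = 124 + 0.055·463.42857 = 149.48857.
Competitive Q* = 705.21739, so ΔQ = 241.78882; wedge = 177.29429 − 149.48857 = 27.80572.
The triangle = ½ × 241.78882 × 27.80572 = 3361.56.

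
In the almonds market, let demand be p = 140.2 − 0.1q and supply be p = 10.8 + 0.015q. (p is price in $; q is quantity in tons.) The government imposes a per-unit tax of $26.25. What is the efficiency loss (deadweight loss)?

$2995.92

Competitive equilibrium: 140.2 − 0.1q = 10.8 + 0.015q → q* = 1125.2174, p* = 27.6783.
With the tax, the buyer price exceeds the seller price by 26.25: (140.2 − 0.1q) − (10.8 + 0.015q) = 26.25 → q' = 896.9565.
Δq = 1125.2174 − 896.9565 = 228.2609; the wedge equals the tax, 26.25.
DWL = ½ × 228.2609 × 26.25 = $2995.92.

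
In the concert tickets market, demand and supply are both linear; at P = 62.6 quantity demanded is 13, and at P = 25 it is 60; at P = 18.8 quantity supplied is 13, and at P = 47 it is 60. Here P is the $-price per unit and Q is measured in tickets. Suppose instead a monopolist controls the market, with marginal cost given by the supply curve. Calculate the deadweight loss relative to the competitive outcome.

Demand slope = (25 − 62.6)/(60 − 13) = −0.8, so P = 73 − 0.8Q.
Supply slope = (47 − 18.8)/(60 − 13) = 0.6, so P = 11 + 0.6Q.
Competitive equilibrium: 73 − 0.8Q = 11 + 0.6Q → Q* = 44.28571, P* = 37.57143.
Marginal revenue: MR = 73 − 1.6Q. Set MR = MC: 73 − 1.6Q = 11 + 0.6Q → Q_m = 28.18182.
Price P_m = 73 − 0.8·28.18182 = 50.45454; MC(Q_m) = 11 + 0.6·28.18182 = 27.90909.
Competitive Q* = 44.28571, so ΔQ = 16.10389; wedge = 50.45454 − 27.90909 = 22.54545.
Welfare loss = ½ × 16.10389 × 22.54545 = $181.53.

$181.53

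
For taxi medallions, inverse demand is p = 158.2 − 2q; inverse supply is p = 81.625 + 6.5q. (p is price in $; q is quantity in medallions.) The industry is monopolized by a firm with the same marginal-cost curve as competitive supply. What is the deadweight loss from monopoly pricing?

Competitive equilibrium: 158.2 − 2q = 81.625 + 6.5q → q* = 9.0088, p* = 140.1824.
Marginal revenue: MR = 158.2 − 4q. Set MR = MC: 158.2 − 4q = 81.625 + 6.5q → q_m = 7.2929.
Price p_m = 158.2 − 2·7.2929 = 143.6142; MC(q_m) = 81.625 + 6.5·7.2929 = 129.0289.
Competitive q* = 9.0088, so Δq = 1.7159; wedge = 143.6142 − 129.0289 = 14.5853.
The triangle = ½ × 1.7159 × 14.5853 = $12.51.

$12.51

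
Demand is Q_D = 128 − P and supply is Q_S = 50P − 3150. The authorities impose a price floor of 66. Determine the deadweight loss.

In inverse form: demand P = 128 − Q, supply P = 63 + 0.02Q.
Competitive equilibrium: 128 − Q = 63 + 0.02Q → Q* = 63.7255, P* = 64.2745.
At the floor P = 66, quantity demanded = (128 − 66)/1 = 62.
Sellers' marginal cost at Q' = 62: 63 + 0.02·62 = 64.24.
ΔQ = 63.7255 − 62 = 1.7255; wedge = 66 − 64.24 = 1.76.
DWL = ½ × 1.7255 × 1.76 = 1.52.

1.52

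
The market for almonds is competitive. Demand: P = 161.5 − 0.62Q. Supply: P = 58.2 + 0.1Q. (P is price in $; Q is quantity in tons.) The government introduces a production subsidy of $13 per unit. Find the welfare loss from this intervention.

Competitive equilibrium: 161.5 − 0.62Q = 58.2 + 0.1Q → Q* = 143.4722, P* = 72.5472.
The subsidy lowers effective supply by 13: P = 45.2 + 0.1Q.
New quantity: 161.5 − 0.62Q = 45.2 + 0.1Q → Q' = 161.5278.
Overproduction ΔQ = 161.5278 − 143.4722 = 18.0556; wedge = subsidy = 13.
Welfare loss = ½ × 18.0556 × 13 = $117.36.

$117.36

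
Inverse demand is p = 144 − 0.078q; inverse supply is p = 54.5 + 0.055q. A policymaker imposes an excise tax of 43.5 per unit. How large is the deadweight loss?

7113.72

Competitive equilibrium: 144 − 0.078q = 54.5 + 0.055q → q* = 672.9323, p* = 91.5113.
With the tax, the buyer price exceeds the seller price by 43.5: (144 − 0.078q) − (54.5 + 0.055q) = 43.5 → q' = 345.8647.
Δq = 672.9323 − 345.8647 = 327.0676; the wedge equals the tax, 43.5.
The triangle = ½ × 327.0676 × 43.5 = 7113.72.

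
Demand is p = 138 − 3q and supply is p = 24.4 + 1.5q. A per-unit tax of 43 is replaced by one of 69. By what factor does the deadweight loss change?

Competitive equilibrium: 138 − 3q = 24.4 + 1.5q → q* = 25.2444, p* = 62.2667.
For a per-unit tax t: Δq = t/4.5, so DWL = ½·t·(t/4.5) = t²/9.
At t = 43: DWL = 205.444. At t = 69: DWL = 529.
Ratio = (69/43)² = 2.575.

2.575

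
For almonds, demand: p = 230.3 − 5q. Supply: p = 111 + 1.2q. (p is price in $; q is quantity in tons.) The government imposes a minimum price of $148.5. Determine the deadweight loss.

Competitive equilibrium: 230.3 − 5q = 111 + 1.2q → q* = 19.2419, p* = 134.0903.
At the floor p = 148.5, quantity demanded = (230.3 − 148.5)/5 = 16.36.
Sellers' marginal cost at q' = 16.36: 111 + 1.2·16.36 = 130.632.
Δq = 19.2419 − 16.36 = 2.8819; wedge = 148.5 − 130.632 = 17.868.
The triangle = ½ × 2.8819 × 17.868 = $25.75.

$25.75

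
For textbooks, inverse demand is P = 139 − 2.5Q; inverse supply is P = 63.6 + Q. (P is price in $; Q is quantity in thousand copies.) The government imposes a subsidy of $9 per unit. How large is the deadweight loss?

$11.57 thousand

Competitive equilibrium: 139 − 2.5Q = 63.6 + Q → Q* = 21.5429, P* = 85.1429.
The subsidy lowers effective supply by 9: P = 54.6 + Q.
New quantity: 139 − 2.5Q = 54.6 + Q → Q' = 24.1143.
Overproduction ΔQ = 24.1143 − 21.5429 = 2.5714; wedge = subsidy = 9.
The triangle = ½ × 2.5714 × 9 = $11.57 thousand.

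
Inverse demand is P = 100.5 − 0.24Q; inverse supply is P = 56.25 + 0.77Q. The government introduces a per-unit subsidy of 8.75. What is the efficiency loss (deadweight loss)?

Competitive equilibrium: 100.5 − 0.24Q = 56.25 + 0.77Q → Q* = 43.8119, P* = 89.9851.
The subsidy lowers effective supply by 8.75: P = 47.5 + 0.77Q.
New quantity: 100.5 − 0.24Q = 47.5 + 0.77Q → Q' = 52.4752.
Overproduction ΔQ = 52.4752 − 43.8119 = 8.6633; wedge = subsidy = 8.75.
Deadweight loss = ½ × 8.6633 × 8.75 = 37.90.

37.90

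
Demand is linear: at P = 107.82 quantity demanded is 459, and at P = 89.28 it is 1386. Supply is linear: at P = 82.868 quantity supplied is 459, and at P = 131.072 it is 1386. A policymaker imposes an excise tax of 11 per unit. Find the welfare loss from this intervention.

840.28

Demand slope = (89.28 − 107.82)/(1386 − 459) = −0.02, so P = 117 − 0.02Q.
Supply slope = (131.072 − 82.868)/(1386 − 459) = 0.052, so P = 59 + 0.052Q.
Competitive equilibrium: 117 − 0.02Q = 59 + 0.052Q → Q* = 805.5556, P* = 100.8889.
With the tax, the buyer price exceeds the seller price by 11: (117 − 0.02Q) − (59 + 0.052Q) = 11 → Q' = 652.7778.
ΔQ = 805.5556 − 652.7778 = 152.7778; the wedge equals the tax, 11.
Welfare loss = ½ × 152.7778 × 11 = 840.28.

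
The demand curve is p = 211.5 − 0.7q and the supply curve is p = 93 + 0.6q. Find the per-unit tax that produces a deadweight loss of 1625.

Competitive equilibrium: 211.5 − 0.7q = 93 + 0.6q → q* = 91.1538, p* = 147.6923.
A tax t gives Δq = t/1.3 and wedge t, so DWL = t²/2.6.
t²/2.6 = 1625 → t² = 4225 → t = 65.

65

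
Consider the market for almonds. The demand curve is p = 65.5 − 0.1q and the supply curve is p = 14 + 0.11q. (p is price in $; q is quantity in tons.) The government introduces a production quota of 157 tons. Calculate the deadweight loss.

Competitive equilibrium: 65.5 − 0.1q = 14 + 0.11q → q* = 245.2381, p* = 40.9762.
At q = 157: demand price = 65.5 − 0.1·157 = 49.8; supply price = 14 + 0.11·157 = 31.27.
Δq = 245.2381 − 157 = 88.2381; wedge = 49.8 − 31.27 = 18.53.
Welfare loss = ½ × 88.2381 × 18.53 = $817.53.

$817.53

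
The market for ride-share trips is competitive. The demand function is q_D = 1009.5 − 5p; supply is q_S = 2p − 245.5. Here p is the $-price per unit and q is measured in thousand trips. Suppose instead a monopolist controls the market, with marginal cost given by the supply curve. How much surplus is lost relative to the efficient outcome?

$220.98 thousand

In inverse form: demand p = 201.9 − 0.2q, supply p = 122.75 + 0.5q.
Competitive equilibrium: 201.9 − 0.2q = 122.75 + 0.5q → q* = 113.0714, p* = 179.2857.
Marginal revenue: MR = 201.9 − 0.4q. Set MR = MC: 201.9 − 0.4q = 122.75 + 0.5q → q_m = 87.9444.
Price p_m = 201.9 − 0.2·87.9444 = 184.3111; MC(q_m) = 122.75 + 0.5·87.9444 = 166.7222.
Competitive q* = 113.0714, so Δq = 25.127; wedge = 184.3111 − 166.7222 = 17.5889.
Deadweight loss = ½ × 25.127 × 17.5889 = $220.98 thousand.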